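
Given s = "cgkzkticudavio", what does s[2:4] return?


Input string: 'cgkzkticudavio'
Operation: slice [2:4]
Extract characters: s[2]='k', s[3]='z'
Result: kz


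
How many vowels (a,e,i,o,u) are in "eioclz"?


Input string: 'eioclz'
Operation: count vowels (a, e, i, o, u)
Scan: s[0]='e' (vowel), s[1]='i' (vowel), s[2]='o' (vowel), s[3]='c', s[4]='l', s[5]='z'
Vowels found: 3
Result: 3


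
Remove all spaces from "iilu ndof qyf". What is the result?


Input string: 'iilu ndof qyf'
Operation: remove all spaces
Words: 'iilu', 'ndof', 'qyf'
Join without spaces: iilundofqyf


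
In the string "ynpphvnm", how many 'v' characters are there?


Input string: 'ynpphvnm'
Target character: 'v'
Scan each position: s[5]='v'
Matches found at indices: 5
Total: 1


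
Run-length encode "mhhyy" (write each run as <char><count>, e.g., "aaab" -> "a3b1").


Input: 'mhhyy'
Operation: identify consecutive runs
Runs: 'm' -> m1, 'hh' -> h2, 'yy' -> y2
Encoded: m1h2y2


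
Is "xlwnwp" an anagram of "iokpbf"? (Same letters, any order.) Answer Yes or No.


String 1: 'iokpbf' -> sorted: 'bfikop'
String 2: 'xlwnwp' -> sorted: 'lnpwwx'
Compare sorted forms: 'bfikop' != 'lnpwwx'
Anagram: No


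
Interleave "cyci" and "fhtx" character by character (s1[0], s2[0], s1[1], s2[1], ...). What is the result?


String 1: 'cyci'
String 2: 'fhtx'
Operation: alternate characters
Pairs: 'c'+'f', 'y'+'h', 'c'+'t', 'i'+'x'
Result: cfyhctix


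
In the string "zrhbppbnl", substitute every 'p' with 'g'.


Input string: 'zrhbppbnl'
Operation: replace 'p' with 'g'
Positions of 'p': 4, 5
After replacement: zrhbggbnl


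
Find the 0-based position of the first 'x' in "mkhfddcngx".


Input string: 'mkhfddcngx'
Target: 'x'
Scanning left to right: s[0]='m', s[1]='k', s[2]='h', s[3]='f', s[4]='d', s[5]='d', s[6]='c', s[7]='n', s[8]='g', s[9]='x'
First match at index: 9


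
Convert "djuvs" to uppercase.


Input string: 'djuvs'
Operation: convert each letter to uppercase
Mapping: 'd'->'D', 'j'->'J', 'u'->'U', 'v'->'V', 's'->'S'
Result: DJUVS


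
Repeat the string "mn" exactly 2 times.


Input string: 'mn'
Operation: repeat 2 times
Concatenation: 'mn' + 'mn'
Result: mnmn


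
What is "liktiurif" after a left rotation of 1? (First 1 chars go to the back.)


Input: 'liktiurif', shift = 1
Operation: split at index 1 and swap parts
Front part s[0:1] = 'l'
Back part s[1:] = 'iktiurif'
Rotated = back + front = 'iktiurif' + 'l'
Result: iktiurifl


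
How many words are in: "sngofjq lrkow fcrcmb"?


Input string: 'sngofjq lrkow fcrcmb'
Operation: split by spaces
Words found: 'sngofjq', 'lrkow', 'fcrcmb'
Word count: 3


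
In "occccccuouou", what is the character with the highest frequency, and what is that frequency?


Input: 'occccccuouou'
Operation: tally each character
Counts: 'c':6, 'o':3, 'u':3
Maximum: 'c' appears 6 times


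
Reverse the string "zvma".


Input string: 'zvma'
Operation: reverse character order
Original order: 'z' -> 'v' -> 'm' -> 'a'
Reversed order: 'a' -> 'm' -> 'v' -> 'z'
Result: amvz


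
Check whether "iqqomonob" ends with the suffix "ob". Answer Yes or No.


Input string: 'iqqomonob'
Suffix to check: 'ob'
Last 2 characters of input: 'ob'
Match: True
Result: Yes


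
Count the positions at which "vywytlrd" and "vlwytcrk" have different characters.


String 1: 'vywytlrd'
String 2: 'vlwytcrk'
Compare each position: pos 0: 'v'=='v', pos 1: 'y'!='l', pos 2: 'w'=='w', pos 3: 'y'=='y', pos 4: 't'=='t', pos 5: 'l'!='c', pos 6: 'r'=='r', pos 7: 'd'!='k'
Differing positions: 3
Hamming distance: 3


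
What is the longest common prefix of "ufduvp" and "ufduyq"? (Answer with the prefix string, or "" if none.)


String 1: 'ufduvp'
String 2: 'ufduyq'
Compare position by position:
pos 0: 'u' vs 'u' match
pos 1: 'f' vs 'f' match
pos 2: 'd' vs 'd' match
pos 3: 'u' vs 'u' match
pos 4: 'v' vs 'y' differ -> stop
Longest common prefix: "ufdu" (length 4)


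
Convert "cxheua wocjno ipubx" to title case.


Input string: 'cxheua wocjno ipubx'
Operation: capitalize first letter of each word
Word transformations: 'cxheua'->'Cxheua', 'wocjno'->'Wocjno', 'ipubx'->'Ipubx'
Result: Cxheua Wocjno Ipubx


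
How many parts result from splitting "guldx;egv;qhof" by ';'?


Input string: 'guldx;egv;qhof'
Delimiter: ';'
Split result: 'guldx', 'egv', 'qhof'
Number of parts: 3


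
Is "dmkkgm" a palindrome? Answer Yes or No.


Input string: 'dmkkgm'
Reversed: 'mgkkmd'
Compare pairs: s[0]='d' vs s[5]='m' (mismatch), s[1]='m' vs s[4]='g' (mismatch), s[2]='k' vs s[3]='k' (match)
Palindrome: No


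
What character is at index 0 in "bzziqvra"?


Input string: 'bzziqvra'
Operation: get character at index 0
Index mapping: s[0]='b'
Result: 'b'


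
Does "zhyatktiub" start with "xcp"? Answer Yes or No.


Input string: 'zhyatktiub'
Prefix to check: 'xcp'
First 3 characters of input: 'zhy'
Match: False
Result: No


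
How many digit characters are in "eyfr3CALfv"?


Input string: 'eyfr3CALfv'
Operation: count digit characters (0-9)
Scan: 'e', 'y', 'f', 'r', '3'(digit), 'C', 'A', 'L', 'f', 'v'
Digits found: 1
Result: 1


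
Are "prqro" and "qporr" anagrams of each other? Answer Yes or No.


String 1: 'prqro' -> sorted: 'opqrr'
String 2: 'qporr' -> sorted: 'opqrr'
Compare sorted forms: 'opqrr' == 'opqrr'
Anagram: Yes


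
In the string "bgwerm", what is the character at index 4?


Input string: 'bgwerm'
Operation: get character at index 4
Index mapping: s[0]='b', s[1]='g', s[2]='w', s[3]='e', s[4]='r'
Result: 'r'


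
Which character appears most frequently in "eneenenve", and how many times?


Input: 'eneenenve'
Operation: tally each character
Counts: 'e':5, 'n':3, 'v':1
Maximum: 'e' appears 5 times


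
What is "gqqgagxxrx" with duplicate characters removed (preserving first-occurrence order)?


Input: 'gqqgagxxrx'
Operation: keep first occurrence of each character
Scan: s[0]='g' new -> keep; s[1]='q' new -> keep; s[2]='q' seen -> skip; s[3]='g' seen -> skip; s[4]='a' new -> keep; s[5]='g' seen -> skip; s[6]='x' new -> keep; s[7]='x' seen -> skip; s[8]='r' new -> keep; s[9]='x' seen -> skip
Result: gqaxr


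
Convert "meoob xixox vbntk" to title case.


Input string: 'meoob xixox vbntk'
Operation: capitalize first letter of each word
Word transformations: 'meoob'->'Meoob', 'xixox'->'Xixox', 'vbntk'->'Vbntk'
Result: Meoob Xixox Vbntk


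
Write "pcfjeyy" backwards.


Input string: 'pcfjeyy'
Operation: reverse character order
Original order: 'p' -> 'c' -> 'f' -> 'j' -> 'e' -> 'y' -> 'y'
Reversed order: 'y' -> 'y' -> 'e' -> 'j' -> 'f' -> 'c' -> 'p'
Result: yyejfcp


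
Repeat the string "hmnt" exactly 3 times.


Input string: 'hmnt'
Operation: repeat 3 times
Concatenation: 'hmnt' + 'hmnt' + 'hmnt'
Result: hmnthmnthmnt


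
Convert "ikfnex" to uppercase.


Input string: 'ikfnex'
Operation: convert each letter to uppercase
Mapping: 'i'->'I', 'k'->'K', 'f'->'F', 'n'->'N', 'e'->'E', 'x'->'X'
Result: IKFNEX


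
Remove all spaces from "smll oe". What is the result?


Input string: 'smll oe'
Operation: remove all spaces
Words: 'smll', 'oe'
Join without spaces: smlloe


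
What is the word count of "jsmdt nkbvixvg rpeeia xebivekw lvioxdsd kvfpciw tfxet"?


Input string: 'jsmdt nkbvixvg rpeeia xebivekw lvioxdsd kvfpciw tfxet'
Operation: split by spaces
Words found: 'jsmdt', 'nkbvixvg', 'rpeeia', 'xebivekw', 'lvioxdsd', 'kvfpciw', 'tfxet'
Word count: 7


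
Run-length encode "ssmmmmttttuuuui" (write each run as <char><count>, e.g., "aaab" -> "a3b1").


Input: 'ssmmmmttttuuuui'
Operation: identify consecutive runs
Runs: 'ss' -> s2, 'mmmm' -> m4, 'tttt' -> t4, 'uuuu' -> u4, 'i' -> i1
Encoded: s2m4t4u4i1


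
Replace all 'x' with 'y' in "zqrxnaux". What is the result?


Input string: 'zqrxnaux'
Operation: replace 'x' with 'y'
Positions of 'x': 3, 7
After replacement: zqrynauy


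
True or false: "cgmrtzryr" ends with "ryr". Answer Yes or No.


Input string: 'cgmrtzryr'
Suffix to check: 'ryr'
Last 3 characters of input: 'ryr'
Match: True
Result: Yes


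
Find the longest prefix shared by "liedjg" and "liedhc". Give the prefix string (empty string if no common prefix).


String 1: 'liedjg'
String 2: 'liedhc'
Compare position by position:
pos 0: 'l' vs 'l' match
pos 1: 'i' vs 'i' match
pos 2: 'e' vs 'e' match
pos 3: 'd' vs 'd' match
pos 4: 'j' vs 'h' differ -> stop
Longest common prefix: "lied" (length 4)


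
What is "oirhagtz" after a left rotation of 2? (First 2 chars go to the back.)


Input: 'oirhagtz', shift = 2
Operation: split at index 2 and swap parts
Front part s[0:2] = 'oi'
Back part s[2:] = 'rhagtz'
Rotated = back + front = 'rhagtz' + 'oi'
Result: rhagtzoi


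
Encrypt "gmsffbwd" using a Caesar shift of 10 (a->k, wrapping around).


Input: 'gmsffbwd', shift = 10
Operation: for each letter, (position + 10) mod 26
Mapping: 'g'(6+10=16)->'q', 'm'(12+10=22)->'w', 's'(18+10=28, 28 mod 26=2)->'c', 'f'(5+10=15)->'p', 'f'(5+10=15)->'p', 'b'(1+10=11)->'l', 'w'(22+10=32, 32 mod 26=6)->'g', 'd'(3+10=13)->'n'
Result: qwcpplgn


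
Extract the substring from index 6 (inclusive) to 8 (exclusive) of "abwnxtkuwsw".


Input string: 'abwnxtkuwsw'
Operation: slice [6:8]
Extract characters: s[6]='k', s[7]='u'
Result: ku


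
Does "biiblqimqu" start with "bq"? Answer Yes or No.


Input string: 'biiblqimqu'
Prefix to check: 'bq'
First 2 characters of input: 'bi'
Match: False
Result: No


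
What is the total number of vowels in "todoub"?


Input string: 'todoub'
Operation: count vowels (a, e, i, o, u)
Scan: s[0]='t', s[1]='o' (vowel), s[2]='d', s[3]='o' (vowel), s[4]='u' (vowel), s[5]='b'
Vowels found: 3
Result: 3


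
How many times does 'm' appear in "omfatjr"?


Input string: 'omfatjr'
Target character: 'm'
Scan each position: s[1]='m'
Matches found at indices: 1
Total: 1


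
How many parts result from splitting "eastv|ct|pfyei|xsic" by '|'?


Input string: 'eastv|ct|pfyei|xsic'
Delimiter: '|'
Split result: 'eastv', 'ct', 'pfyei', 'xsic'
Number of parts: 4


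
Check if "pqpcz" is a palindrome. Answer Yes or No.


Input string: 'pqpcz'
Reversed: 'zcpqp'
Compare pairs: s[0]='p' vs s[4]='z' (mismatch), s[1]='q' vs s[3]='c' (mismatch)
Palindrome: No


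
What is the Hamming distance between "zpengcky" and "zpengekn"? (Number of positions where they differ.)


String 1: 'zpengcky'
String 2: 'zpengekn'
Compare each position: pos 0: 'z'=='z', pos 1: 'p'=='p', pos 2: 'e'=='e', pos 3: 'n'=='n', pos 4: 'g'=='g', pos 5: 'c'!='e', pos 6: 'k'=='k', pos 7: 'y'!='n'
Differing positions: 2
Hamming distance: 2


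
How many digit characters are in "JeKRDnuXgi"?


Input string: 'JeKRDnuXgi'
Operation: count digit characters (0-9)
Scan: 'J', 'e', 'K', 'R', 'D', 'n', 'u', 'X', 'g', 'i'
Digits found: 0
Result: 0


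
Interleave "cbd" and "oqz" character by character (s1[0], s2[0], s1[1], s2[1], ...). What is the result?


String 1: 'cbd'
String 2: 'oqz'
Operation: alternate characters
Pairs: 'c'+'o', 'b'+'q', 'd'+'z'
Result: cobqdz


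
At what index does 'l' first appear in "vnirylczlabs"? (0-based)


Input string: 'vnirylczlabs'
Target: 'l'
Scanning left to right: s[0]='v', s[1]='n', s[2]='i', s[3]='r', s[4]='y', s[5]='l'
First match at index: 5


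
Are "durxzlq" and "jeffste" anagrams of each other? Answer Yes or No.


String 1: 'durxzlq' -> sorted: 'dlqruxz'
String 2: 'jeffste' -> sorted: 'eeffjst'
Compare sorted forms: 'dlqruxz' != 'eeffjst'
Anagram: No


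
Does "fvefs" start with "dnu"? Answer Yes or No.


Input string: 'fvefs'
Prefix to check: 'dnu'
First 3 characters of input: 'fve'
Match: False
Result: No


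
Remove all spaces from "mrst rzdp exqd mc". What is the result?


Input string: 'mrst rzdp exqd mc'
Operation: remove all spaces
Words: 'mrst', 'rzdp', 'exqd', 'mc'
Join without spaces: mrstrzdpexqdmc


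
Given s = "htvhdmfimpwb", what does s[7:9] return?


Input string: 'htvhdmfimpwb'
Operation: slice [7:9]
Extract characters: s[7]='i', s[8]='m'
Result: im


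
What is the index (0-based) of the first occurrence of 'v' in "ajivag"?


Input string: 'ajivag'
Target: 'v'
Scanning left to right: s[0]='a', s[1]='j', s[2]='i', s[3]='v'
First match at index: 3


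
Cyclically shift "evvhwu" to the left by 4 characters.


Input: 'evvhwu', shift = 4
Operation: split at index 4 and swap parts
Front part s[0:4] = 'evvh'
Back part s[4:] = 'wu'
Rotated = back + front = 'wu' + 'evvh'
Result: wuevvh


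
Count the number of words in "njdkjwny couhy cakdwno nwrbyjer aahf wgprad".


Input string: 'njdkjwny couhy cakdwno nwrbyjer aahf wgprad'
Operation: split by spaces
Words found: 'njdkjwny', 'couhy', 'cakdwno', 'nwrbyjer', 'aahf', 'wgprad'
Word count: 6


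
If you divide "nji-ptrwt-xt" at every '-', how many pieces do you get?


Input string: 'nji-ptrwt-xt'
Delimiter: '-'
Split result: 'nji', 'ptrwt', 'xt'
Number of parts: 3


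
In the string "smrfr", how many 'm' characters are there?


Input string: 'smrfr'
Target character: 'm'
Scan each position: s[1]='m'
Matches found at indices: 1
Total: 1


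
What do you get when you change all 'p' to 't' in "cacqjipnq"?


Input string: 'cacqjipnq'
Operation: replace 'p' with 't'
Positions of 'p': 6
After replacement: cacqjitnq


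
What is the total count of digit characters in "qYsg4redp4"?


Input string: 'qYsg4redp4'
Operation: count digit characters (0-9)
Scan: 'q', 'Y', 's', 'g', '4'(digit), 'r', 'e', 'd', 'p', '4'(digit)
Digits found: 2
Result: 2


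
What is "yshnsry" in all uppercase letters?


Input string: 'yshnsry'
Operation: convert each letter to uppercase
Mapping: 'y'->'Y', 's'->'S', 'h'->'H', 'n'->'N', 's'->'S', 'r'->'R', 'y'->'Y'
Result: YSHNSRY


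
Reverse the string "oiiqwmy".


Input string: 'oiiqwmy'
Operation: reverse character order
Original order: 'o' -> 'i' -> 'i' -> 'q' -> 'w' -> 'm' -> 'y'
Reversed order: 'y' -> 'm' -> 'w' -> 'q' -> 'i' -> 'i' -> 'o'
Result: ymwqiio


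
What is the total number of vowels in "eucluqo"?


Input string: 'eucluqo'
Operation: count vowels (a, e, i, o, u)
Scan: s[0]='e' (vowel), s[1]='u' (vowel), s[2]='c', s[3]='l', s[4]='u' (vowel), s[5]='q', s[6]='o' (vowel)
Vowels found: 4
Result: 4


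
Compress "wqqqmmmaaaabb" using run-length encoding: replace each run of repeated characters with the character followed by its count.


Input: 'wqqqmmmaaaabb'
Operation: identify consecutive runs
Runs: 'w' -> w1, 'qqq' -> q3, 'mmm' -> m3, 'aaaa' -> a4, 'bb' -> b2
Encoded: w1q3m3a4b2


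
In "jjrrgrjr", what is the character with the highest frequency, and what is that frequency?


Input: 'jjrrgrjr'
Operation: tally each character
Counts: 'g':1, 'j':3, 'r':4
Maximum: 'r' appears 4 times


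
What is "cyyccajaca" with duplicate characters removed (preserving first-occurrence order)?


Input: 'cyyccajaca'
Operation: keep first occurrence of each character
Scan: s[0]='c' new -> keep; s[1]='y' new -> keep; s[2]='y' seen -> skip; s[3]='c' seen -> skip; s[4]='c' seen -> skip; s[5]='a' new -> keep; s[6]='j' new -> keep; s[7]='a' seen -> skip; s[8]='c' seen -> skip; s[9]='a' seen -> skip
Result: cyaj


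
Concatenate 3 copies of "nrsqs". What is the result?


Input string: 'nrsqs'
Operation: repeat 3 times
Concatenation: 'nrsqs' + 'nrsqs' + 'nrsqs'
Result: nrsqsnrsqsnrsqs


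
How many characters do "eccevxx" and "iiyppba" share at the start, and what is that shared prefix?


String 1: 'eccevxx'
String 2: 'iiyppba'
Compare position by position:
pos 0: 'e' vs 'i' differ -> stop
Longest common prefix: "" (length 0)


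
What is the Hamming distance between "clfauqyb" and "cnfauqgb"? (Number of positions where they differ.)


String 1: 'clfauqyb'
String 2: 'cnfauqgb'
Compare each position: pos 0: 'c'=='c', pos 1: 'l'!='n', pos 2: 'f'=='f', pos 3: 'a'=='a', pos 4: 'u'=='u', pos 5: 'q'=='q', pos 6: 'y'!='g', pos 7: 'b'=='b'
Differing positions: 2
Hamming distance: 2


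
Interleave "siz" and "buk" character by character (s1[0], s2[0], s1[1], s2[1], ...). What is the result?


String 1: 'siz'
String 2: 'buk'
Operation: alternate characters
Pairs: 's'+'b', 'i'+'u', 'z'+'k'
Result: sbiuzk


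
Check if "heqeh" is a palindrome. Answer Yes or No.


Input string: 'heqeh'
Reversed: 'heqeh'
Compare pairs: s[0]='h' vs s[4]='h' (match), s[1]='e' vs s[3]='e' (match)
Palindrome: Yes


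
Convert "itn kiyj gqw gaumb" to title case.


Input string: 'itn kiyj gqw gaumb'
Operation: capitalize first letter of each word
Word transformations: 'itn'->'Itn', 'kiyj'->'Kiyj', 'gqw'->'Gqw', 'gaumb'->'Gaumb'
Result: Itn Kiyj Gqw Gaumb


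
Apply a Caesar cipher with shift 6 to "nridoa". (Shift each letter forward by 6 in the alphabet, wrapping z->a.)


Input: 'nridoa', shift = 6
Operation: for each letter, (position + 6) mod 26
Mapping: 'n'(13+6=19)->'t', 'r'(17+6=23)->'x', 'i'(8+6=14)->'o', 'd'(3+6=9)->'j', 'o'(14+6=20)->'u', 'a'(0+6=6)->'g'
Result: txojug


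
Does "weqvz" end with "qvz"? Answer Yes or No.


Input string: 'weqvz'
Suffix to check: 'qvz'
Last 3 characters of input: 'qvz'
Match: True
Result: Yes


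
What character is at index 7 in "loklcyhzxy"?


Input string: 'loklcyhzxy'
Operation: get character at index 7
Index mapping: s[0]='l', s[1]='o', s[2]='k', s[3]='l', s[4]='c', s[5]='y', s[6]='h', s[7]='z'
Result: 'z'


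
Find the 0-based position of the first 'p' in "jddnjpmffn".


Input string: 'jddnjpmffn'
Target: 'p'
Scanning left to right: s[0]='j', s[1]='d', s[2]='d', s[3]='n', s[4]='j', s[5]='p'
First match at index: 5


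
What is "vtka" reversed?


Input string: 'vtka'
Operation: reverse character order
Original order: 'v' -> 't' -> 'k' -> 'a'
Reversed order: 'a' -> 'k' -> 't' -> 'v'
Result: aktv


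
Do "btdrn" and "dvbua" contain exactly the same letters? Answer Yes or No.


String 1: 'btdrn' -> sorted: 'bdnrt'
String 2: 'dvbua' -> sorted: 'abduv'
Compare sorted forms: 'bdnrt' != 'abduv'
Anagram: No


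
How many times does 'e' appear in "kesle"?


Input string: 'kesle'
Target character: 'e'
Scan each position: s[1]='e', s[4]='e'
Matches found at indices: 1, 4
Total: 2


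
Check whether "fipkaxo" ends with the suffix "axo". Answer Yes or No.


Input string: 'fipkaxo'
Suffix to check: 'axo'
Last 3 characters of input: 'axo'
Match: True
Result: Yes


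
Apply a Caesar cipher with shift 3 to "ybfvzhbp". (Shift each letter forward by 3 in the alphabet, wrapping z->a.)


Input: 'ybfvzhbp', shift = 3
Operation: for each letter, (position + 3) mod 26
Mapping: 'y'(24+3=27, 27 mod 26=1)->'b', 'b'(1+3=4)->'e', 'f'(5+3=8)->'i', 'v'(21+3=24)->'y', 'z'(25+3=28, 28 mod 26=2)->'c', 'h'(7+3=10)->'k', 'b'(1+3=4)->'e', 'p'(15+3=18)->'s'
Result: beiyckes


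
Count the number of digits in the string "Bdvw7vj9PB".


Input string: 'Bdvw7vj9PB'
Operation: count digit characters (0-9)
Scan: 'B', 'd', 'v', 'w', '7'(digit), 'v', 'j', '9'(digit), 'P', 'B'
Digits found: 2
Result: 2


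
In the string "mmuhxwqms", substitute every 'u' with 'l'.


Input string: 'mmuhxwqms'
Operation: replace 'u' with 'l'
Positions of 'u': 2
After replacement: mmlhxwqms


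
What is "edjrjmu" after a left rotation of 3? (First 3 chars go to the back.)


Input: 'edjrjmu', shift = 3
Operation: split at index 3 and swap parts
Front part s[0:3] = 'edj'
Back part s[3:] = 'rjmu'
Rotated = back + front = 'rjmu' + 'edj'
Result: rjmuedj


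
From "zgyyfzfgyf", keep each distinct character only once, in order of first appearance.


Input: 'zgyyfzfgyf'
Operation: keep first occurrence of each character
Scan: s[0]='z' new -> keep; s[1]='g' new -> keep; s[2]='y' new -> keep; s[3]='y' seen -> skip; s[4]='f' new -> keep; s[5]='z' seen -> skip; s[6]='f' seen -> skip; s[7]='g' seen -> skip; s[8]='y' seen -> skip; s[9]='f' seen -> skip
Result: zgyf


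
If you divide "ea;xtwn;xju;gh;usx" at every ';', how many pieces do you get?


Input string: 'ea;xtwn;xju;gh;usx'
Delimiter: ';'
Split result: 'ea', 'xtwn', 'xju', 'gh', 'usx'
Number of parts: 5


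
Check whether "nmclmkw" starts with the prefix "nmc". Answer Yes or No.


Input string: 'nmclmkw'
Prefix to check: 'nmc'
First 3 characters of input: 'nmc'
Match: True
Result: Yes


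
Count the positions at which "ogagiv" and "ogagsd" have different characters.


String 1: 'ogagiv'
String 2: 'ogagsd'
Compare each position: pos 0: 'o'=='o', pos 1: 'g'=='g', pos 2: 'a'=='a', pos 3: 'g'=='g', pos 4: 'i'!='s', pos 5: 'v'!='d'
Differing positions: 2
Hamming distance: 2


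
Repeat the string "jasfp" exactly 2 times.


Input string: 'jasfp'
Operation: repeat 2 times
Concatenation: 'jasfp' + 'jasfp'
Result: jasfpjasfp


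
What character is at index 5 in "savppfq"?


Input string: 'savppfq'
Operation: get character at index 5
Index mapping: s[0]='s', s[1]='a', s[2]='v', s[3]='p', s[4]='p', s[5]='f'
Result: 'f'


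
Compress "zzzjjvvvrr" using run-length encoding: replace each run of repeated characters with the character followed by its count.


Input: 'zzzjjvvvrr'
Operation: identify consecutive runs
Runs: 'zzz' -> z3, 'jj' -> j2, 'vvv' -> v3, 'rr' -> r2
Encoded: z3j2v3r2


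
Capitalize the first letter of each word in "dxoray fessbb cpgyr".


Input string: 'dxoray fessbb cpgyr'
Operation: capitalize first letter of each word
Word transformations: 'dxoray'->'Dxoray', 'fessbb'->'Fessbb', 'cpgyr'->'Cpgyr'
Result: Dxoray Fessbb Cpgyr


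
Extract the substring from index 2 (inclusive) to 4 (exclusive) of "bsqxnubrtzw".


Input string: 'bsqxnubrtzw'
Operation: slice [2:4]
Extract characters: s[2]='q', s[3]='x'
Result: qx


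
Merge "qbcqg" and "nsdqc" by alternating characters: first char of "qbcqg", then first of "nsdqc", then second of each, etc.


String 1: 'qbcqg'
String 2: 'nsdqc'
Operation: alternate characters
Pairs: 'q'+'n', 'b'+'s', 'c'+'d', 'q'+'q', 'g'+'c'
Result: qnbscdqqgc


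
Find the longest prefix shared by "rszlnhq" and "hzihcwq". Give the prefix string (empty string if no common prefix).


String 1: 'rszlnhq'
String 2: 'hzihcwq'
Compare position by position:
pos 0: 'r' vs 'h' differ -> stop
Longest common prefix: "" (length 0)


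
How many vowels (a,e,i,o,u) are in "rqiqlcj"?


Input string: 'rqiqlcj'
Operation: count vowels (a, e, i, o, u)
Scan: s[0]='r', s[1]='q', s[2]='i' (vowel), s[3]='q', s[4]='l', s[5]='c', s[6]='j'
Vowels found: 1
Result: 1


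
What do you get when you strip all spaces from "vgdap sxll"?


Input string: 'vgdap sxll'
Operation: remove all spaces
Words: 'vgdap', 'sxll'
Join without spaces: vgdapsxll


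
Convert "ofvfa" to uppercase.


Input string: 'ofvfa'
Operation: convert each letter to uppercase
Mapping: 'o'->'O', 'f'->'F', 'v'->'V', 'f'->'F', 'a'->'A'
Result: OFVFA


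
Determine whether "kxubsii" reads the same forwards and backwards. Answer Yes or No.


Input string: 'kxubsii'
Reversed: 'iisbuxk'
Compare pairs: s[0]='k' vs s[6]='i' (mismatch), s[1]='x' vs s[5]='i' (mismatch), s[2]='u' vs s[4]='s' (mismatch)
Palindrome: No


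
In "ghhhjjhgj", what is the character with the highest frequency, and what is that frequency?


Input: 'ghhhjjhgj'
Operation: tally each character
Counts: 'g':2, 'h':4, 'j':3
Maximum: 'h' appears 4 times


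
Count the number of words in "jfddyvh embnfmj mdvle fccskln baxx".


Input string: 'jfddyvh embnfmj mdvle fccskln baxx'
Operation: split by spaces
Words found: 'jfddyvh', 'embnfmj', 'mdvle', 'fccskln', 'baxx'
Word count: 5


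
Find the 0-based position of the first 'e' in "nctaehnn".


Input string: 'nctaehnn'
Target: 'e'
Scanning left to right: s[0]='n', s[1]='c', s[2]='t', s[3]='a', s[4]='e'
First match at index: 4


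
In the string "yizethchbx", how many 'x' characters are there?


Input string: 'yizethchbx'
Target character: 'x'
Scan each position: s[9]='x'
Matches found at indices: 9
Total: 1


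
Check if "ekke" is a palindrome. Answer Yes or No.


Input string: 'ekke'
Reversed: 'ekke'
Compare pairs: s[0]='e' vs s[3]='e' (match), s[1]='k' vs s[2]='k' (match)
Palindrome: Yes


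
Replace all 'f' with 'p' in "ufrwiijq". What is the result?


Input string: 'ufrwiijq'
Operation: replace 'f' with 'p'
Positions of 'f': 1
After replacement: uprwiijq


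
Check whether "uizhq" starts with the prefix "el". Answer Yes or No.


Input string: 'uizhq'
Prefix to check: 'el'
First 2 characters of input: 'ui'
Match: False
Result: No


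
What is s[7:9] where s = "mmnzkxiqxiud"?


Input string: 'mmnzkxiqxiud'
Operation: slice [7:9]
Extract characters: s[7]='q', s[8]='x'
Result: qx


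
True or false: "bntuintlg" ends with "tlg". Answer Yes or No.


Input string: 'bntuintlg'
Suffix to check: 'tlg'
Last 3 characters of input: 'tlg'
Match: True
Result: Yes


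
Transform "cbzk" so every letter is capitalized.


Input string: 'cbzk'
Operation: convert each letter to uppercase
Mapping: 'c'->'C', 'b'->'B', 'z'->'Z', 'k'->'K'
Result: CBZK


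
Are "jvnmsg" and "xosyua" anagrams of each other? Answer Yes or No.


String 1: 'jvnmsg' -> sorted: 'gjmnsv'
String 2: 'xosyua' -> sorted: 'aosuxy'
Compare sorted forms: 'gjmnsv' != 'aosuxy'
Anagram: No


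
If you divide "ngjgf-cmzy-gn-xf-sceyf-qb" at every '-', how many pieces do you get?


Input string: 'ngjgf-cmzy-gn-xf-sceyf-qb'
Delimiter: '-'
Split result: 'ngjgf', 'cmzy', 'gn', 'xf', 'sceyf', 'qb'
Number of parts: 6


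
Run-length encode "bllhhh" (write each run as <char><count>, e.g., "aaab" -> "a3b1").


Input: 'bllhhh'
Operation: identify consecutive runs
Runs: 'b' -> b1, 'll' -> l2, 'hhh' -> h3
Encoded: b1l2h3


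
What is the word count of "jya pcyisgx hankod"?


Input string: 'jya pcyisgx hankod'
Operation: split by spaces
Words found: 'jya', 'pcyisgx', 'hankod'
Word count: 3


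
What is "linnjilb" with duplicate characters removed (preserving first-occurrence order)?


Input: 'linnjilb'
Operation: keep first occurrence of each character
Scan: s[0]='l' new -> keep; s[1]='i' new -> keep; s[2]='n' new -> keep; s[3]='n' seen -> skip; s[4]='j' new -> keep; s[5]='i' seen -> skip; s[6]='l' seen -> skip; s[7]='b' new -> keep
Result: linjb


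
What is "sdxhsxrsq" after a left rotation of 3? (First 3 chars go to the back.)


Input: 'sdxhsxrsq', shift = 3
Operation: split at index 3 and swap parts
Front part s[0:3] = 'sdx'
Back part s[3:] = 'hsxrsq'
Rotated = back + front = 'hsxrsq' + 'sdx'
Result: hsxrsqsdx


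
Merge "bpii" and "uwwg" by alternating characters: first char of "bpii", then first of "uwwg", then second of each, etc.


String 1: 'bpii'
String 2: 'uwwg'
Operation: alternate characters
Pairs: 'b'+'u', 'p'+'w', 'i'+'w', 'i'+'g'
Result: bupwiwig


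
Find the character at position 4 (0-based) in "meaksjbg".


Input string: 'meaksjbg'
Operation: get character at index 4
Index mapping: s[0]='m', s[1]='e', s[2]='a', s[3]='k', s[4]='s'
Result: 's'


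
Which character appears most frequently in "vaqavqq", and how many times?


Input: 'vaqavqq'
Operation: tally each character
Counts: 'a':2, 'q':3, 'v':2
Maximum: 'q' appears 3 times


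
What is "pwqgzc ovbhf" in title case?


Input string: 'pwqgzc ovbhf'
Operation: capitalize first letter of each word
Word transformations: 'pwqgzc'->'Pwqgzc', 'ovbhf'->'Ovbhf'
Result: Pwqgzc Ovbhf


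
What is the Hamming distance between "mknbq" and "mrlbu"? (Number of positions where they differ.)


String 1: 'mknbq'
String 2: 'mrlbu'
Compare each position: pos 0: 'm'=='m', pos 1: 'k'!='r', pos 2: 'n'!='l', pos 3: 'b'=='b', pos 4: 'q'!='u'
Differing positions: 3
Hamming distance: 3


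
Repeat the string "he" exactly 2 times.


Input string: 'he'
Operation: repeat 2 times
Concatenation: 'he' + 'he'
Result: hehe


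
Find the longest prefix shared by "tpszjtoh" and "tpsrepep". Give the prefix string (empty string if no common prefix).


String 1: 'tpszjtoh'
String 2: 'tpsrepep'
Compare position by position:
pos 0: 't' vs 't' match
pos 1: 'p' vs 'p' match
pos 2: 's' vs 's' match
pos 3: 'z' vs 'r' differ -> stop
Longest common prefix: "tps" (length 3)


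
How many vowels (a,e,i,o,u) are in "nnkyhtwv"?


Input string: 'nnkyhtwv'
Operation: count vowels (a, e, i, o, u)
Scan: s[0]='n', s[1]='n', s[2]='k', s[3]='y', s[4]='h', s[5]='t', s[6]='w', s[7]='v'
Vowels found: 0
Result: 0


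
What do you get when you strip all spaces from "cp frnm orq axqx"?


Input string: 'cp frnm orq axqx'
Operation: remove all spaces
Words: 'cp', 'frnm', 'orq', 'axqx'
Join without spaces: cpfrnmorqaxqx


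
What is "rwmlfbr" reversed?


Input string: 'rwmlfbr'
Operation: reverse character order
Original order: 'r' -> 'w' -> 'm' -> 'l' -> 'f' -> 'b' -> 'r'
Reversed order: 'r' -> 'b' -> 'f' -> 'l' -> 'm' -> 'w' -> 'r'
Result: rbflmwr


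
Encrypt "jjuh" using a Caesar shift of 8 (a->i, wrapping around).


Input: 'jjuh', shift = 8
Operation: for each letter, (position + 8) mod 26
Mapping: 'j'(9+8=17)->'r', 'j'(9+8=17)->'r', 'u'(20+8=28, 28 mod 26=2)->'c', 'h'(7+8=15)->'p'
Result: rrcp


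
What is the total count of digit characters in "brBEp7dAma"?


Input string: 'brBEp7dAma'
Operation: count digit characters (0-9)
Scan: 'b', 'r', 'B', 'E', 'p', '7'(digit), 'd', 'A', 'm', 'a'
Digits found: 1
Result: 1


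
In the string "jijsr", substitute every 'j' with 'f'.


Input string: 'jijsr'
Operation: replace 'j' with 'f'
Positions of 'j': 0, 2
After replacement: fifsr


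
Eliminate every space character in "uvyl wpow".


Input string: 'uvyl wpow'
Operation: remove all spaces
Words: 'uvyl', 'wpow'
Join without spaces: uvylwpow


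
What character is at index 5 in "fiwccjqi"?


Input string: 'fiwccjqi'
Operation: get character at index 5
Index mapping: s[0]='f', s[1]='i', s[2]='w', s[3]='c', s[4]='c', s[5]='j'
Result: 'j'


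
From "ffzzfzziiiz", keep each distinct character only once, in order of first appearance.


Input: 'ffzzfzziiiz'
Operation: keep first occurrence of each character
Scan: s[0]='f' new -> keep; s[1]='f' seen -> skip; s[2]='z' new -> keep; s[3]='z' seen -> skip; s[4]='f' seen -> skip; s[5]='z' seen -> skip; s[6]='z' seen -> skip; s[7]='i' new -> keep; s[8]='i' seen -> skip; s[9]='i' seen -> skip; s[10]='z' seen -> skip
Result: fzi


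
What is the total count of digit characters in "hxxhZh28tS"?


Input string: 'hxxhZh28tS'
Operation: count digit characters (0-9)
Scan: 'h', 'x', 'x', 'h', 'Z', 'h', '2'(digit), '8'(digit), 't', 'S'
Digits found: 2
Result: 2


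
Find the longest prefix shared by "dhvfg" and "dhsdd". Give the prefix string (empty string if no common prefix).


String 1: 'dhvfg'
String 2: 'dhsdd'
Compare position by position:
pos 0: 'd' vs 'd' match
pos 1: 'h' vs 'h' match
pos 2: 'v' vs 's' differ -> stop
Longest common prefix: "dh" (length 2)


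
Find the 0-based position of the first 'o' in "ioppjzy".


Input string: 'ioppjzy'
Target: 'o'
Scanning left to right: s[0]='i', s[1]='o'
First match at index: 1


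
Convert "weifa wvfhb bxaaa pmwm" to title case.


Input string: 'weifa wvfhb bxaaa pmwm'
Operation: capitalize first letter of each word
Word transformations: 'weifa'->'Weifa', 'wvfhb'->'Wvfhb', 'bxaaa'->'Bxaaa', 'pmwm'->'Pmwm'
Result: Weifa Wvfhb Bxaaa Pmwm


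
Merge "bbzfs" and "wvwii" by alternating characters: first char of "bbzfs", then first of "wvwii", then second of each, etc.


String 1: 'bbzfs'
String 2: 'wvwii'
Operation: alternate characters
Pairs: 'b'+'w', 'b'+'v', 'z'+'w', 'f'+'i', 's'+'i'
Result: bwbvzwfisi


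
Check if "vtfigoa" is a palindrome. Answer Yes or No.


Input string: 'vtfigoa'
Reversed: 'aogiftv'
Compare pairs: s[0]='v' vs s[6]='a' (mismatch), s[1]='t' vs s[5]='o' (mismatch), s[2]='f' vs s[4]='g' (mismatch)
Palindrome: No


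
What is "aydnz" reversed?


Input string: 'aydnz'
Operation: reverse character order
Original order: 'a' -> 'y' -> 'd' -> 'n' -> 'z'
Reversed order: 'z' -> 'n' -> 'd' -> 'y' -> 'a'
Result: zndya


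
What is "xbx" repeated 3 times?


Input string: 'xbx'
Operation: repeat 3 times
Concatenation: 'xbx' + 'xbx' + 'xbx'
Result: xbxxbxxbx


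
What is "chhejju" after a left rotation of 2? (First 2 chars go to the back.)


Input: 'chhejju', shift = 2
Operation: split at index 2 and swap parts
Front part s[0:2] = 'ch'
Back part s[2:] = 'hejju'
Rotated = back + front = 'hejju' + 'ch'
Result: hejjuch


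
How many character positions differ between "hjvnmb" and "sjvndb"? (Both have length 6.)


String 1: 'hjvnmb'
String 2: 'sjvndb'
Compare each position: pos 0: 'h'!='s', pos 1: 'j'=='j', pos 2: 'v'=='v', pos 3: 'n'=='n', pos 4: 'm'!='d', pos 5: 'b'=='b'
Differing positions: 2
Hamming distance: 2


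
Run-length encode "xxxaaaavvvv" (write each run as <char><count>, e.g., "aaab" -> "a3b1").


Input: 'xxxaaaavvvv'
Operation: identify consecutive runs
Runs: 'xxx' -> x3, 'aaaa' -> a4, 'vvvv' -> v4
Encoded: x3a4v4


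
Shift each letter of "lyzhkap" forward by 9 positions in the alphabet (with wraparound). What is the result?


Input: 'lyzhkap', shift = 9
Operation: for each letter, (position + 9) mod 26
Mapping: 'l'(11+9=20)->'u', 'y'(24+9=33, 33 mod 26=7)->'h', 'z'(25+9=34, 34 mod 26=8)->'i', 'h'(7+9=16)->'q', 'k'(10+9=19)->'t', 'a'(0+9=9)->'j', 'p'(15+9=24)->'y'
Result: uhiqtjy


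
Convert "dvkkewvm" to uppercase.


Input string: 'dvkkewvm'
Operation: convert each letter to uppercase
Mapping: 'd'->'D', 'v'->'V', 'k'->'K', 'k'->'K', 'e'->'E', 'w'->'W', 'v'->'V', 'm'->'M'
Result: DVKKEWVM


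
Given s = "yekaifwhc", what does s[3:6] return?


Input string: 'yekaifwhc'
Operation: slice [3:6]
Extract characters: s[3]='a', s[4]='i', s[5]='f'
Result: aif


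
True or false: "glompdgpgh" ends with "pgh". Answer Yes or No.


Input string: 'glompdgpgh'
Suffix to check: 'pgh'
Last 3 characters of input: 'pgh'
Match: True
Result: Yes


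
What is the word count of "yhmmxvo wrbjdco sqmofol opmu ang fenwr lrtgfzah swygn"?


Input string: 'yhmmxvo wrbjdco sqmofol opmu ang fenwr lrtgfzah swygn'
Operation: split by spaces
Words found: 'yhmmxvo', 'wrbjdco', 'sqmofol', 'opmu', 'ang', 'fenwr', 'lrtgfzah', 'swygn'
Word count: 8


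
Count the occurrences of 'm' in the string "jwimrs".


Input string: 'jwimrs'
Target character: 'm'
Scan each position: s[3]='m'
Matches found at indices: 3
Total: 1


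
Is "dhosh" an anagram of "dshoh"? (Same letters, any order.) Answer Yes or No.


String 1: 'dshoh' -> sorted: 'dhhos'
String 2: 'dhosh' -> sorted: 'dhhos'
Compare sorted forms: 'dhhos' == 'dhhos'
Anagram: Yes


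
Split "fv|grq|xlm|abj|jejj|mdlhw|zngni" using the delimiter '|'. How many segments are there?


Input string: 'fv|grq|xlm|abj|jejj|mdlhw|zngni'
Delimiter: '|'
Split result: 'fv', 'grq', 'xlm', 'abj', 'jejj', 'mdlhw', 'zngni'
Number of parts: 7


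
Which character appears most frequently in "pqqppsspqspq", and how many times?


Input: 'pqqppsspqspq'
Operation: tally each character
Counts: 'p':5, 'q':4, 's':3
Maximum: 'p' appears 5 times


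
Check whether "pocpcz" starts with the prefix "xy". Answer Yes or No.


Input string: 'pocpcz'
Prefix to check: 'xy'
First 2 characters of input: 'po'
Match: False
Result: No


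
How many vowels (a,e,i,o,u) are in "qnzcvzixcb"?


Input string: 'qnzcvzixcb'
Operation: count vowels (a, e, i, o, u)
Scan: s[0]='q', s[1]='n', s[2]='z', s[3]='c', s[4]='v', s[5]='z', s[6]='i' (vowel), s[7]='x', s[8]='c', s[9]='b'
Vowels found: 1
Result: 1


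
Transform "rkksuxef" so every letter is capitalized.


Input string: 'rkksuxef'
Operation: convert each letter to uppercase
Mapping: 'r'->'R', 'k'->'K', 'k'->'K', 's'->'S', 'u'->'U', 'x'->'X', 'e'->'E', 'f'->'F'
Result: RKKSUXEF


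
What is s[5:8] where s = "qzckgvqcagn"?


Input string: 'qzckgvqcagn'
Operation: slice [5:8]
Extract characters: s[5]='v', s[6]='q', s[7]='c'
Result: vqc


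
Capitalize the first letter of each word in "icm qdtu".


Input string: 'icm qdtu'
Operation: capitalize first letter of each word
Word transformations: 'icm'->'Icm', 'qdtu'->'Qdtu'
Result: Icm Qdtu


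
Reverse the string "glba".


Input string: 'glba'
Operation: reverse character order
Original order: 'g' -> 'l' -> 'b' -> 'a'
Reversed order: 'a' -> 'b' -> 'l' -> 'g'
Result: ablg


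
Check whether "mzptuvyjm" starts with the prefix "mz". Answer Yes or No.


Input string: 'mzptuvyjm'
Prefix to check: 'mz'
First 2 characters of input: 'mz'
Match: True
Result: Yes


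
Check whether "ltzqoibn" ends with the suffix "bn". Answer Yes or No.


Input string: 'ltzqoibn'
Suffix to check: 'bn'
Last 2 characters of input: 'bn'
Match: True
Result: Yes


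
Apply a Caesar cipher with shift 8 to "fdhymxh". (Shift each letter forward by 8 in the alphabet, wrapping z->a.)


Input: 'fdhymxh', shift = 8
Operation: for each letter, (position + 8) mod 26
Mapping: 'f'(5+8=13)->'n', 'd'(3+8=11)->'l', 'h'(7+8=15)->'p', 'y'(24+8=32, 32 mod 26=6)->'g', 'm'(12+8=20)->'u', 'x'(23+8=31, 31 mod 26=5)->'f', 'h'(7+8=15)->'p'
Result: nlpgufp


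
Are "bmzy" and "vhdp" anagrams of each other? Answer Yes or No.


String 1: 'bmzy' -> sorted: 'bmyz'
String 2: 'vhdp' -> sorted: 'dhpv'
Compare sorted forms: 'bmyz' != 'dhpv'
Anagram: No


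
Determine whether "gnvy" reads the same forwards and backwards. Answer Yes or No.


Input string: 'gnvy'
Reversed: 'yvng'
Compare pairs: s[0]='g' vs s[3]='y' (mismatch), s[1]='n' vs s[2]='v' (mismatch)
Palindrome: No


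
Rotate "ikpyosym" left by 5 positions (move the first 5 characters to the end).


Input: 'ikpyosym', shift = 5
Operation: split at index 5 and swap parts
Front part s[0:5] = 'ikpyo'
Back part s[5:] = 'sym'
Rotated = back + front = 'sym' + 'ikpyo'
Result: symikpyo


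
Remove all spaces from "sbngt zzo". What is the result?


Input string: 'sbngt zzo'
Operation: remove all spaces
Words: 'sbngt', 'zzo'
Join without spaces: sbngtzzo


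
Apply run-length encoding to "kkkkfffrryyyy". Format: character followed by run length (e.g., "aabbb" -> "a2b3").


Input: 'kkkkfffrryyyy'
Operation: identify consecutive runs
Runs: 'kkkk' -> k4, 'fff' -> f3, 'rr' -> r2, 'yyyy' -> y4
Encoded: k4f3r2y4


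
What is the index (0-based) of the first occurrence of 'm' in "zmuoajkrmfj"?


Input string: 'zmuoajkrmfj'
Target: 'm'
Scanning left to right: s[0]='z', s[1]='m'
First match at index: 1


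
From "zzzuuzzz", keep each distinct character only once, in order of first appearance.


Input: 'zzzuuzzz'
Operation: keep first occurrence of each character
Scan: s[0]='z' new -> keep; s[1]='z' seen -> skip; s[2]='z' seen -> skip; s[3]='u' new -> keep; s[4]='u' seen -> skip; s[5]='z' seen -> skip; s[6]='z' seen -> skip; s[7]='z' seen -> skip
Result: zu


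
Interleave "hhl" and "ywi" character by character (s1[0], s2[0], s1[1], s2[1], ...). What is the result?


String 1: 'hhl'
String 2: 'ywi'
Operation: alternate characters
Pairs: 'h'+'y', 'h'+'w', 'l'+'i'
Result: hyhwli


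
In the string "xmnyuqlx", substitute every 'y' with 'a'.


Input string: 'xmnyuqlx'
Operation: replace 'y' with 'a'
Positions of 'y': 3
After replacement: xmnauqlx


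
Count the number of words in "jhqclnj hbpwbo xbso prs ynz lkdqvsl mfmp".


Input string: 'jhqclnj hbpwbo xbso prs ynz lkdqvsl mfmp'
Operation: split by spaces
Words found: 'jhqclnj', 'hbpwbo', 'xbso', 'prs', 'ynz', 'lkdqvsl', 'mfmp'
Word count: 7


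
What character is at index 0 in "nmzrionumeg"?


Input string: 'nmzrionumeg'
Operation: get character at index 0
Index mapping: s[0]='n'
Result: 'n'


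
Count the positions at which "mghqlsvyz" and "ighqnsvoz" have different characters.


String 1: 'mghqlsvyz'
String 2: 'ighqnsvoz'
Compare each position: pos 0: 'm'!='i', pos 1: 'g'=='g', pos 2: 'h'=='h', pos 3: 'q'=='q', pos 4: 'l'!='n', pos 5: 's'=='s', pos 6: 'v'=='v', pos 7: 'y'!='o', pos 8: 'z'=='z'
Differing positions: 3
Hamming distance: 3
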